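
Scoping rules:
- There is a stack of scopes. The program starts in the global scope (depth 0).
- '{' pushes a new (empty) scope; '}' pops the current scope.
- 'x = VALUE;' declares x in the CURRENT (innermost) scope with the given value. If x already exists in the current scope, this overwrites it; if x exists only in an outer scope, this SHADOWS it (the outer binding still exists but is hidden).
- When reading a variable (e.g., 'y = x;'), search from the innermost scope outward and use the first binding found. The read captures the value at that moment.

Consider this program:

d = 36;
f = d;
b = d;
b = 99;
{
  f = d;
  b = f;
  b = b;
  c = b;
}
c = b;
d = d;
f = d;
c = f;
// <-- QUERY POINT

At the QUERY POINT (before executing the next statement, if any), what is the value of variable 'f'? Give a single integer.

Answer: 36

Derivation:
Step 1: declare d=36 at depth 0
Step 2: declare f=(read d)=36 at depth 0
Step 3: declare b=(read d)=36 at depth 0
Step 4: declare b=99 at depth 0
Step 5: enter scope (depth=1)
Step 6: declare f=(read d)=36 at depth 1
Step 7: declare b=(read f)=36 at depth 1
Step 8: declare b=(read b)=36 at depth 1
Step 9: declare c=(read b)=36 at depth 1
Step 10: exit scope (depth=0)
Step 11: declare c=(read b)=99 at depth 0
Step 12: declare d=(read d)=36 at depth 0
Step 13: declare f=(read d)=36 at depth 0
Step 14: declare c=(read f)=36 at depth 0
Visible at query point: b=99 c=36 d=36 f=36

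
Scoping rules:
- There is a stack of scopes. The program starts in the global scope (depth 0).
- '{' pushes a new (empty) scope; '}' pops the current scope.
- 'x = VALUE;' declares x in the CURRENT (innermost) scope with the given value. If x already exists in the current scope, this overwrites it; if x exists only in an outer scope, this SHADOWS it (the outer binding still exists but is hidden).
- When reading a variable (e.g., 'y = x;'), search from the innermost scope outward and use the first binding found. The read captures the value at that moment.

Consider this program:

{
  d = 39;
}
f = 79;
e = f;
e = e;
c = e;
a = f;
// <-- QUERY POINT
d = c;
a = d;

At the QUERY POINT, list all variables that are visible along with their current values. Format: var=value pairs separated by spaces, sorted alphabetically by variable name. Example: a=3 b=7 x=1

Step 1: enter scope (depth=1)
Step 2: declare d=39 at depth 1
Step 3: exit scope (depth=0)
Step 4: declare f=79 at depth 0
Step 5: declare e=(read f)=79 at depth 0
Step 6: declare e=(read e)=79 at depth 0
Step 7: declare c=(read e)=79 at depth 0
Step 8: declare a=(read f)=79 at depth 0
Visible at query point: a=79 c=79 e=79 f=79

Answer: a=79 c=79 e=79 f=79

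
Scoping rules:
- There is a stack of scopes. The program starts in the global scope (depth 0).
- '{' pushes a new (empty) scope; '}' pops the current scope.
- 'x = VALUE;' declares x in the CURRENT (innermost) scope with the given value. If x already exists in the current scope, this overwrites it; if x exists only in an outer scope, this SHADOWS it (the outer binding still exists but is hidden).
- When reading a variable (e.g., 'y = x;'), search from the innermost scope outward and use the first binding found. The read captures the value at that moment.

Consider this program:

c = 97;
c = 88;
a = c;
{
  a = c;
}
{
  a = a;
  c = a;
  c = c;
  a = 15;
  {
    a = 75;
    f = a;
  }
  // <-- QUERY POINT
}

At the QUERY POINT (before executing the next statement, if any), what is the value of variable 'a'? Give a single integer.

Step 1: declare c=97 at depth 0
Step 2: declare c=88 at depth 0
Step 3: declare a=(read c)=88 at depth 0
Step 4: enter scope (depth=1)
Step 5: declare a=(read c)=88 at depth 1
Step 6: exit scope (depth=0)
Step 7: enter scope (depth=1)
Step 8: declare a=(read a)=88 at depth 1
Step 9: declare c=(read a)=88 at depth 1
Step 10: declare c=(read c)=88 at depth 1
Step 11: declare a=15 at depth 1
Step 12: enter scope (depth=2)
Step 13: declare a=75 at depth 2
Step 14: declare f=(read a)=75 at depth 2
Step 15: exit scope (depth=1)
Visible at query point: a=15 c=88

Answer: 15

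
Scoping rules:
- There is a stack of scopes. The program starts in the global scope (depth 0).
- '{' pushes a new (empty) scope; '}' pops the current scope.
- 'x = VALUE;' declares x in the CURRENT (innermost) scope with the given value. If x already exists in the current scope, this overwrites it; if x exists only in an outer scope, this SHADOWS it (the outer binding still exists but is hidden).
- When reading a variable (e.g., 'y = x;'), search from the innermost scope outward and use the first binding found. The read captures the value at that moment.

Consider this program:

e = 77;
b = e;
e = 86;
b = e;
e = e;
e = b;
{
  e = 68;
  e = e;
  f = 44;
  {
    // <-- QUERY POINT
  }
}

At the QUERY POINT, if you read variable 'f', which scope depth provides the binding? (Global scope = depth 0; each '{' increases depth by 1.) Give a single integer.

Step 1: declare e=77 at depth 0
Step 2: declare b=(read e)=77 at depth 0
Step 3: declare e=86 at depth 0
Step 4: declare b=(read e)=86 at depth 0
Step 5: declare e=(read e)=86 at depth 0
Step 6: declare e=(read b)=86 at depth 0
Step 7: enter scope (depth=1)
Step 8: declare e=68 at depth 1
Step 9: declare e=(read e)=68 at depth 1
Step 10: declare f=44 at depth 1
Step 11: enter scope (depth=2)
Visible at query point: b=86 e=68 f=44

Answer: 1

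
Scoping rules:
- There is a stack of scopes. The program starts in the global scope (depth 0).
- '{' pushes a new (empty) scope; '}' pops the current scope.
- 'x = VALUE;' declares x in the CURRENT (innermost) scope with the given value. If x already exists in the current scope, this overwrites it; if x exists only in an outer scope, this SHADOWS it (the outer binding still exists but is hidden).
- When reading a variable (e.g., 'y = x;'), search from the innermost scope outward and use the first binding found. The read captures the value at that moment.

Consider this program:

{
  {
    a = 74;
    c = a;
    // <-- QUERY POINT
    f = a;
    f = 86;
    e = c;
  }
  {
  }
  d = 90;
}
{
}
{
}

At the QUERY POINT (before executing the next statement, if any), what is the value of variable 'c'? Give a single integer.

Answer: 74

Derivation:
Step 1: enter scope (depth=1)
Step 2: enter scope (depth=2)
Step 3: declare a=74 at depth 2
Step 4: declare c=(read a)=74 at depth 2
Visible at query point: a=74 c=74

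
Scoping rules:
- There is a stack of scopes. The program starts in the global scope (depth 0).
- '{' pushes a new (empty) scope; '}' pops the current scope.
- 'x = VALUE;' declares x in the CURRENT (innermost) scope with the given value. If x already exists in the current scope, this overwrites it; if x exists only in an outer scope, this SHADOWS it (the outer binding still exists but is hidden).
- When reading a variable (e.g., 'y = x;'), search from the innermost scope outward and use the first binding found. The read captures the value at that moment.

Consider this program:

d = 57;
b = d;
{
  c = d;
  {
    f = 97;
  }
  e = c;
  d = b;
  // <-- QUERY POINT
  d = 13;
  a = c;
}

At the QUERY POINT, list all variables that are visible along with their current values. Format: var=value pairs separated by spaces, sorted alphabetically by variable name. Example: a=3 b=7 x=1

Answer: b=57 c=57 d=57 e=57

Derivation:
Step 1: declare d=57 at depth 0
Step 2: declare b=(read d)=57 at depth 0
Step 3: enter scope (depth=1)
Step 4: declare c=(read d)=57 at depth 1
Step 5: enter scope (depth=2)
Step 6: declare f=97 at depth 2
Step 7: exit scope (depth=1)
Step 8: declare e=(read c)=57 at depth 1
Step 9: declare d=(read b)=57 at depth 1
Visible at query point: b=57 c=57 d=57 e=57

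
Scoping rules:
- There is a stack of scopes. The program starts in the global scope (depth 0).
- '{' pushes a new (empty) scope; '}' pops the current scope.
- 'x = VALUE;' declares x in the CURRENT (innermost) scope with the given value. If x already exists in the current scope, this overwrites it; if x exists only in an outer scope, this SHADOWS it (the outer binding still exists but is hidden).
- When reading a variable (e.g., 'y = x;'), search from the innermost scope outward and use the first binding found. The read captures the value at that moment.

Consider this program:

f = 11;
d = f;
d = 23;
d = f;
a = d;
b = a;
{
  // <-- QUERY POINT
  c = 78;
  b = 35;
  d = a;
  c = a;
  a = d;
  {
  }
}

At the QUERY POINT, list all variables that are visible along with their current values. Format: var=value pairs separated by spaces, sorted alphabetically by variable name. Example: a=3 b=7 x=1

Answer: a=11 b=11 d=11 f=11

Derivation:
Step 1: declare f=11 at depth 0
Step 2: declare d=(read f)=11 at depth 0
Step 3: declare d=23 at depth 0
Step 4: declare d=(read f)=11 at depth 0
Step 5: declare a=(read d)=11 at depth 0
Step 6: declare b=(read a)=11 at depth 0
Step 7: enter scope (depth=1)
Visible at query point: a=11 b=11 d=11 f=11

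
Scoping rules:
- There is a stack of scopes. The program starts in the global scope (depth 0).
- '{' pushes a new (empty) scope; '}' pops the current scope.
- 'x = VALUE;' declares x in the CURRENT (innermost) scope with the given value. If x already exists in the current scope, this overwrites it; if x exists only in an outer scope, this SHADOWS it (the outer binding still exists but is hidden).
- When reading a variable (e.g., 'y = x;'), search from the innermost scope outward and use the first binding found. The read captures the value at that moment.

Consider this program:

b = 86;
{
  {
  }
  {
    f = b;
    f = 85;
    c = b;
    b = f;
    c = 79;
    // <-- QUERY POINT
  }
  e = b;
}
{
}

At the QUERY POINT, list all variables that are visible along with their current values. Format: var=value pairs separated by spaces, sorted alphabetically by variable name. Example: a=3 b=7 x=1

Answer: b=85 c=79 f=85

Derivation:
Step 1: declare b=86 at depth 0
Step 2: enter scope (depth=1)
Step 3: enter scope (depth=2)
Step 4: exit scope (depth=1)
Step 5: enter scope (depth=2)
Step 6: declare f=(read b)=86 at depth 2
Step 7: declare f=85 at depth 2
Step 8: declare c=(read b)=86 at depth 2
Step 9: declare b=(read f)=85 at depth 2
Step 10: declare c=79 at depth 2
Visible at query point: b=85 c=79 f=85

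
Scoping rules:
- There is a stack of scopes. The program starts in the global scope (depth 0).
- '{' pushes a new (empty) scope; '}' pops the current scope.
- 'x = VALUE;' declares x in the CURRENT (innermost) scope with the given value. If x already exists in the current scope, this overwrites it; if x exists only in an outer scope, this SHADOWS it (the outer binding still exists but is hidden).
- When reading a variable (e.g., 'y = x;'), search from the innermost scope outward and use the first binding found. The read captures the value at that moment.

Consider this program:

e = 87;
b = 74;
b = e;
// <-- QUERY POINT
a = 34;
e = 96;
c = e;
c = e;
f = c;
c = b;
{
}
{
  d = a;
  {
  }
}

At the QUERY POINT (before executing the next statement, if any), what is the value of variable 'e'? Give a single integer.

Answer: 87

Derivation:
Step 1: declare e=87 at depth 0
Step 2: declare b=74 at depth 0
Step 3: declare b=(read e)=87 at depth 0
Visible at query point: b=87 e=87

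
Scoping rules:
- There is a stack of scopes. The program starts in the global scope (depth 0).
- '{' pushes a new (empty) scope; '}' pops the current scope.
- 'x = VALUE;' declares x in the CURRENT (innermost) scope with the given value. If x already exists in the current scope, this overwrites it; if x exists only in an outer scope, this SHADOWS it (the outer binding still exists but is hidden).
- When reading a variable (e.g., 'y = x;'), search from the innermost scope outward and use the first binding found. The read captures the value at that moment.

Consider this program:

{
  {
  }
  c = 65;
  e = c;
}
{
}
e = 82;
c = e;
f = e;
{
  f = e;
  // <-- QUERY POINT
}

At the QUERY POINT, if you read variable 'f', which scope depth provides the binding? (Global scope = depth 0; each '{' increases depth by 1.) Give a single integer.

Step 1: enter scope (depth=1)
Step 2: enter scope (depth=2)
Step 3: exit scope (depth=1)
Step 4: declare c=65 at depth 1
Step 5: declare e=(read c)=65 at depth 1
Step 6: exit scope (depth=0)
Step 7: enter scope (depth=1)
Step 8: exit scope (depth=0)
Step 9: declare e=82 at depth 0
Step 10: declare c=(read e)=82 at depth 0
Step 11: declare f=(read e)=82 at depth 0
Step 12: enter scope (depth=1)
Step 13: declare f=(read e)=82 at depth 1
Visible at query point: c=82 e=82 f=82

Answer: 1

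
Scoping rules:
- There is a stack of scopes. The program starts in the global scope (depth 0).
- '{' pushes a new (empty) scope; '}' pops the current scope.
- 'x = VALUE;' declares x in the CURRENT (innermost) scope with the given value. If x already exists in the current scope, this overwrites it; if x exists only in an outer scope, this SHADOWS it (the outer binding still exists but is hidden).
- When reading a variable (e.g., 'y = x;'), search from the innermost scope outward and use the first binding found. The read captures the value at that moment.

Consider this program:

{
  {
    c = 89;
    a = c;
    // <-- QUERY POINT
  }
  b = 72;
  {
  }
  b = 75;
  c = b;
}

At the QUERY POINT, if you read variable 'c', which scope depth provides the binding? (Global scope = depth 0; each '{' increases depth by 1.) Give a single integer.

Answer: 2

Derivation:
Step 1: enter scope (depth=1)
Step 2: enter scope (depth=2)
Step 3: declare c=89 at depth 2
Step 4: declare a=(read c)=89 at depth 2
Visible at query point: a=89 c=89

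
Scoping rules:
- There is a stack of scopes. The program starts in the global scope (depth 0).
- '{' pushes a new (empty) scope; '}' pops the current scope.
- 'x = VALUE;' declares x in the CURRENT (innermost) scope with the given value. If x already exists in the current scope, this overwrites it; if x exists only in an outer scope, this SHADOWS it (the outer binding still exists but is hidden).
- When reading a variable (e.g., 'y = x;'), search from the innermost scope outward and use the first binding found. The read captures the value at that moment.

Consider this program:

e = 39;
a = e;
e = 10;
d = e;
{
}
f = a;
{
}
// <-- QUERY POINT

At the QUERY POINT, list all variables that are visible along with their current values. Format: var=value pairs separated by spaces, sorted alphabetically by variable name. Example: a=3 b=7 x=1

Step 1: declare e=39 at depth 0
Step 2: declare a=(read e)=39 at depth 0
Step 3: declare e=10 at depth 0
Step 4: declare d=(read e)=10 at depth 0
Step 5: enter scope (depth=1)
Step 6: exit scope (depth=0)
Step 7: declare f=(read a)=39 at depth 0
Step 8: enter scope (depth=1)
Step 9: exit scope (depth=0)
Visible at query point: a=39 d=10 e=10 f=39

Answer: a=39 d=10 e=10 f=39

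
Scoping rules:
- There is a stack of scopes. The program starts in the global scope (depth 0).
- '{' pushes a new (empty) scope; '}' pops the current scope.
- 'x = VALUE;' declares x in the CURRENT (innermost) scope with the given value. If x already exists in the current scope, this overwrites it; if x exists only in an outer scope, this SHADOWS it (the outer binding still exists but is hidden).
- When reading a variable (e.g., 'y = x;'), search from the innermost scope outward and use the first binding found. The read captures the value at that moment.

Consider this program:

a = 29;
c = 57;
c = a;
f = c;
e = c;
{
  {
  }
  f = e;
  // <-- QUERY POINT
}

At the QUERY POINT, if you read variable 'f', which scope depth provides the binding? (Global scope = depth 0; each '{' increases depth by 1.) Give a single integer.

Step 1: declare a=29 at depth 0
Step 2: declare c=57 at depth 0
Step 3: declare c=(read a)=29 at depth 0
Step 4: declare f=(read c)=29 at depth 0
Step 5: declare e=(read c)=29 at depth 0
Step 6: enter scope (depth=1)
Step 7: enter scope (depth=2)
Step 8: exit scope (depth=1)
Step 9: declare f=(read e)=29 at depth 1
Visible at query point: a=29 c=29 e=29 f=29

Answer: 1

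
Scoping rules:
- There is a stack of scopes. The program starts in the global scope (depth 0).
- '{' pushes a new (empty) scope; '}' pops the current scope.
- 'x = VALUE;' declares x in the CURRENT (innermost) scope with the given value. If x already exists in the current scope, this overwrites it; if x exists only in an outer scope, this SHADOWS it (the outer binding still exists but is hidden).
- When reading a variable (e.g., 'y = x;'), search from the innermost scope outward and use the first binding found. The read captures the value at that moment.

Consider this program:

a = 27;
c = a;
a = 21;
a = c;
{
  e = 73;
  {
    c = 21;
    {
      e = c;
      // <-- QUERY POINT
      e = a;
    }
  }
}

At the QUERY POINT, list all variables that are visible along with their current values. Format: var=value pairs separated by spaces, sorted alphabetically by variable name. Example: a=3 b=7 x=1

Answer: a=27 c=21 e=21

Derivation:
Step 1: declare a=27 at depth 0
Step 2: declare c=(read a)=27 at depth 0
Step 3: declare a=21 at depth 0
Step 4: declare a=(read c)=27 at depth 0
Step 5: enter scope (depth=1)
Step 6: declare e=73 at depth 1
Step 7: enter scope (depth=2)
Step 8: declare c=21 at depth 2
Step 9: enter scope (depth=3)
Step 10: declare e=(read c)=21 at depth 3
Visible at query point: a=27 c=21 e=21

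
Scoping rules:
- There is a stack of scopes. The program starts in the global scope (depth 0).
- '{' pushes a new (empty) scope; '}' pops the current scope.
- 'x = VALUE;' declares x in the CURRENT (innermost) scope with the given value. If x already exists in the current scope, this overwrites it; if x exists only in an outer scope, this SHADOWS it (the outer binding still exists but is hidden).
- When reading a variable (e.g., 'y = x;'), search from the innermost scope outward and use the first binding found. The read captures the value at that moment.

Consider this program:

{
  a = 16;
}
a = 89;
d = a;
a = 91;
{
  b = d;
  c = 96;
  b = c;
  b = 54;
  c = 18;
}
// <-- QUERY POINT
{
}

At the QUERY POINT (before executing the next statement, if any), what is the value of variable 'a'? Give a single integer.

Step 1: enter scope (depth=1)
Step 2: declare a=16 at depth 1
Step 3: exit scope (depth=0)
Step 4: declare a=89 at depth 0
Step 5: declare d=(read a)=89 at depth 0
Step 6: declare a=91 at depth 0
Step 7: enter scope (depth=1)
Step 8: declare b=(read d)=89 at depth 1
Step 9: declare c=96 at depth 1
Step 10: declare b=(read c)=96 at depth 1
Step 11: declare b=54 at depth 1
Step 12: declare c=18 at depth 1
Step 13: exit scope (depth=0)
Visible at query point: a=91 d=89

Answer: 91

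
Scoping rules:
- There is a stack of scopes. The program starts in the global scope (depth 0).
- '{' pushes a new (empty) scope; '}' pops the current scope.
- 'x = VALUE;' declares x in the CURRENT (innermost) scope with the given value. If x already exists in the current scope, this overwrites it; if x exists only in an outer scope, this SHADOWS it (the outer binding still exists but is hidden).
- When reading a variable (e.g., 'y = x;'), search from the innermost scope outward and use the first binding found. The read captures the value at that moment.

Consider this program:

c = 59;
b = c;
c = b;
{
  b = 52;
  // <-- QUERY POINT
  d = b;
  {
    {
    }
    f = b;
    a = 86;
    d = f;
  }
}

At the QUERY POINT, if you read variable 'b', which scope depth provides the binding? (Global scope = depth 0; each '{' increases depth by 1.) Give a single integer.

Answer: 1

Derivation:
Step 1: declare c=59 at depth 0
Step 2: declare b=(read c)=59 at depth 0
Step 3: declare c=(read b)=59 at depth 0
Step 4: enter scope (depth=1)
Step 5: declare b=52 at depth 1
Visible at query point: b=52 c=59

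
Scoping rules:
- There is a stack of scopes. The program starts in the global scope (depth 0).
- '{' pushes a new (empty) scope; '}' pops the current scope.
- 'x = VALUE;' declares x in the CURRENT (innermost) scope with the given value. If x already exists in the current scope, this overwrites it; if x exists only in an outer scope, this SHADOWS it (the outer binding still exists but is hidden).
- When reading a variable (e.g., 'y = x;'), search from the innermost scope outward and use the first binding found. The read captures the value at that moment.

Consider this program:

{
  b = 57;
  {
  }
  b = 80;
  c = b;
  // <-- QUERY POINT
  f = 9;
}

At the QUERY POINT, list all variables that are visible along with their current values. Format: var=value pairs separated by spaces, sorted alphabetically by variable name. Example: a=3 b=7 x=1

Answer: b=80 c=80

Derivation:
Step 1: enter scope (depth=1)
Step 2: declare b=57 at depth 1
Step 3: enter scope (depth=2)
Step 4: exit scope (depth=1)
Step 5: declare b=80 at depth 1
Step 6: declare c=(read b)=80 at depth 1
Visible at query point: b=80 c=80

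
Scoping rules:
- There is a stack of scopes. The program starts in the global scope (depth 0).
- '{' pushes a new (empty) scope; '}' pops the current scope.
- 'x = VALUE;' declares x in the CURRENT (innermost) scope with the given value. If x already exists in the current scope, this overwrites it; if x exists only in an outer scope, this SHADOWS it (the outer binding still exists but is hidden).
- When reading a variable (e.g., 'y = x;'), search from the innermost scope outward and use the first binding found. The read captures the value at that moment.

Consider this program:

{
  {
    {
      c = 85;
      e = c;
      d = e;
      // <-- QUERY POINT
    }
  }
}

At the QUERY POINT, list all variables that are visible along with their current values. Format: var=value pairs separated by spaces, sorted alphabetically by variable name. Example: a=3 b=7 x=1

Answer: c=85 d=85 e=85

Derivation:
Step 1: enter scope (depth=1)
Step 2: enter scope (depth=2)
Step 3: enter scope (depth=3)
Step 4: declare c=85 at depth 3
Step 5: declare e=(read c)=85 at depth 3
Step 6: declare d=(read e)=85 at depth 3
Visible at query point: c=85 d=85 e=85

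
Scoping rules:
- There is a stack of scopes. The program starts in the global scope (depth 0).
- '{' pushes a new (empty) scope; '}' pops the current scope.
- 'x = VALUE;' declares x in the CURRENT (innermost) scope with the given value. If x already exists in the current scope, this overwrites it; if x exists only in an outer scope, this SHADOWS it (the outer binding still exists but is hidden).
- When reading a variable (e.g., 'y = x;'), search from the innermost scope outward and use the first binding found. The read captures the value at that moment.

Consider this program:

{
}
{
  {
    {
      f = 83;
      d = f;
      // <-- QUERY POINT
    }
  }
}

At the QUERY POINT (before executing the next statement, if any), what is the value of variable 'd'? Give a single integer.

Step 1: enter scope (depth=1)
Step 2: exit scope (depth=0)
Step 3: enter scope (depth=1)
Step 4: enter scope (depth=2)
Step 5: enter scope (depth=3)
Step 6: declare f=83 at depth 3
Step 7: declare d=(read f)=83 at depth 3
Visible at query point: d=83 f=83

Answer: 83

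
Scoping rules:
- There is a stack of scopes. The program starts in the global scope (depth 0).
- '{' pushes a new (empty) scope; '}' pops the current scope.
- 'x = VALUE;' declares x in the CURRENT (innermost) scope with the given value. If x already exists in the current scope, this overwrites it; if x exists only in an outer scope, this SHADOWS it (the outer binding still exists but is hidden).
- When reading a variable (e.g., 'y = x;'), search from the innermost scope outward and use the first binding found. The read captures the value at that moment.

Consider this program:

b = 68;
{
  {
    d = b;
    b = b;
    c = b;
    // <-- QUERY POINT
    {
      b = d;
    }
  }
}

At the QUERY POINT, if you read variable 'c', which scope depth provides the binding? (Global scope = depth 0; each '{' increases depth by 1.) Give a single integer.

Step 1: declare b=68 at depth 0
Step 2: enter scope (depth=1)
Step 3: enter scope (depth=2)
Step 4: declare d=(read b)=68 at depth 2
Step 5: declare b=(read b)=68 at depth 2
Step 6: declare c=(read b)=68 at depth 2
Visible at query point: b=68 c=68 d=68

Answer: 2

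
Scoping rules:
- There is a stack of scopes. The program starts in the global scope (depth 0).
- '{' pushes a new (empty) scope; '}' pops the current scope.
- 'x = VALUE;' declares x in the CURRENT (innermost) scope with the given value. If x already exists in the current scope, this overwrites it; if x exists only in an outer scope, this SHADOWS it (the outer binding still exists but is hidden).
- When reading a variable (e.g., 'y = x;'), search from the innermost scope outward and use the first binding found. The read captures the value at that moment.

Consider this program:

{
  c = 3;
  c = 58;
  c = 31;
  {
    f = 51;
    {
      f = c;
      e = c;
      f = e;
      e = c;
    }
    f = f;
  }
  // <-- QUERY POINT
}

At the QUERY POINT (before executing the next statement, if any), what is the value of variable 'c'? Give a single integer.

Answer: 31

Derivation:
Step 1: enter scope (depth=1)
Step 2: declare c=3 at depth 1
Step 3: declare c=58 at depth 1
Step 4: declare c=31 at depth 1
Step 5: enter scope (depth=2)
Step 6: declare f=51 at depth 2
Step 7: enter scope (depth=3)
Step 8: declare f=(read c)=31 at depth 3
Step 9: declare e=(read c)=31 at depth 3
Step 10: declare f=(read e)=31 at depth 3
Step 11: declare e=(read c)=31 at depth 3
Step 12: exit scope (depth=2)
Step 13: declare f=(read f)=51 at depth 2
Step 14: exit scope (depth=1)
Visible at query point: c=31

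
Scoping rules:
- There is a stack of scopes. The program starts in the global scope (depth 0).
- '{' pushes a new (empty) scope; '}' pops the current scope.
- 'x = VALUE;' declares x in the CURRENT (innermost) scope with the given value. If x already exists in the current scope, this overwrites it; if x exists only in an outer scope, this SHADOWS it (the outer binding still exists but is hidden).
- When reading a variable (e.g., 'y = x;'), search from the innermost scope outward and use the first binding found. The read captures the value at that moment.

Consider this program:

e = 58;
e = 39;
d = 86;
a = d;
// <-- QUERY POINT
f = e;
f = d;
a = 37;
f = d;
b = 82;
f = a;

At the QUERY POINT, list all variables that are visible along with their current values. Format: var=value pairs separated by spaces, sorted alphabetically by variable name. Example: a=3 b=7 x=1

Step 1: declare e=58 at depth 0
Step 2: declare e=39 at depth 0
Step 3: declare d=86 at depth 0
Step 4: declare a=(read d)=86 at depth 0
Visible at query point: a=86 d=86 e=39

Answer: a=86 d=86 e=39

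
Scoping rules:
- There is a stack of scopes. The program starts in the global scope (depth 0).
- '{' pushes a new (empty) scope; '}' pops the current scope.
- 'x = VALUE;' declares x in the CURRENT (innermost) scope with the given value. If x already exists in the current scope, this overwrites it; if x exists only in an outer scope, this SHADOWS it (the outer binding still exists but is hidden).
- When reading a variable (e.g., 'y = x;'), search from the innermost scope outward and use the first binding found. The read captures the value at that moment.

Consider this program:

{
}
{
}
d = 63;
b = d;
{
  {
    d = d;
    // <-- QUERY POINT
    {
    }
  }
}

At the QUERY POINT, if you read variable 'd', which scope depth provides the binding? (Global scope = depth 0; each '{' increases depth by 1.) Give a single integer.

Answer: 2

Derivation:
Step 1: enter scope (depth=1)
Step 2: exit scope (depth=0)
Step 3: enter scope (depth=1)
Step 4: exit scope (depth=0)
Step 5: declare d=63 at depth 0
Step 6: declare b=(read d)=63 at depth 0
Step 7: enter scope (depth=1)
Step 8: enter scope (depth=2)
Step 9: declare d=(read d)=63 at depth 2
Visible at query point: b=63 d=63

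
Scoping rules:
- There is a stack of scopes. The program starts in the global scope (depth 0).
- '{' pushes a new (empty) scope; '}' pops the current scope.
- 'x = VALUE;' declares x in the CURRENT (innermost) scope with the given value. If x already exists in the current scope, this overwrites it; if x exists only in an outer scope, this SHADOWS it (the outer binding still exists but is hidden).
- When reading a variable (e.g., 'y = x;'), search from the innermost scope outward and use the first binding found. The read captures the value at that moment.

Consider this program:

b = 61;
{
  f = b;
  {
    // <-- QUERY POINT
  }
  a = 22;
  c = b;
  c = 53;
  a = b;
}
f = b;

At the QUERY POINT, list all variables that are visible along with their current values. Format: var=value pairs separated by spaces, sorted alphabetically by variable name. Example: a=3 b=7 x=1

Answer: b=61 f=61

Derivation:
Step 1: declare b=61 at depth 0
Step 2: enter scope (depth=1)
Step 3: declare f=(read b)=61 at depth 1
Step 4: enter scope (depth=2)
Visible at query point: b=61 f=61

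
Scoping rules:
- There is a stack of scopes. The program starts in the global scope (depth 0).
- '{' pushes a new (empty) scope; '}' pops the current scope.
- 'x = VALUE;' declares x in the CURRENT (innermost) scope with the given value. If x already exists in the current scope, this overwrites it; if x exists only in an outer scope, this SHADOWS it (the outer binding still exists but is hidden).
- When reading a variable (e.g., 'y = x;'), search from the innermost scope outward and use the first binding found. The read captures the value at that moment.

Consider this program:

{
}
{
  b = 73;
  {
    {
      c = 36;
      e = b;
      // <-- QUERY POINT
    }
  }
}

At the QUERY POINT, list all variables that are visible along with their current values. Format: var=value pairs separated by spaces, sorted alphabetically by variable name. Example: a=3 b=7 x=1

Step 1: enter scope (depth=1)
Step 2: exit scope (depth=0)
Step 3: enter scope (depth=1)
Step 4: declare b=73 at depth 1
Step 5: enter scope (depth=2)
Step 6: enter scope (depth=3)
Step 7: declare c=36 at depth 3
Step 8: declare e=(read b)=73 at depth 3
Visible at query point: b=73 c=36 e=73

Answer: b=73 c=36 e=73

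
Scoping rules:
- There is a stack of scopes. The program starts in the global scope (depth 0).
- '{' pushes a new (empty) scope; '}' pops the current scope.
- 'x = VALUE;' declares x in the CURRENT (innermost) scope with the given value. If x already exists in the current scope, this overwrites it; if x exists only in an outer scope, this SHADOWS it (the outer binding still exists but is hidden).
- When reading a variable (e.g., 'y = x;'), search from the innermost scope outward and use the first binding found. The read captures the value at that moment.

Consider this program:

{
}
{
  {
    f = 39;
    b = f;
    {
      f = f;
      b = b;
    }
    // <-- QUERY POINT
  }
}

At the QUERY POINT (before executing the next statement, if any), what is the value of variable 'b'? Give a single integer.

Step 1: enter scope (depth=1)
Step 2: exit scope (depth=0)
Step 3: enter scope (depth=1)
Step 4: enter scope (depth=2)
Step 5: declare f=39 at depth 2
Step 6: declare b=(read f)=39 at depth 2
Step 7: enter scope (depth=3)
Step 8: declare f=(read f)=39 at depth 3
Step 9: declare b=(read b)=39 at depth 3
Step 10: exit scope (depth=2)
Visible at query point: b=39 f=39

Answer: 39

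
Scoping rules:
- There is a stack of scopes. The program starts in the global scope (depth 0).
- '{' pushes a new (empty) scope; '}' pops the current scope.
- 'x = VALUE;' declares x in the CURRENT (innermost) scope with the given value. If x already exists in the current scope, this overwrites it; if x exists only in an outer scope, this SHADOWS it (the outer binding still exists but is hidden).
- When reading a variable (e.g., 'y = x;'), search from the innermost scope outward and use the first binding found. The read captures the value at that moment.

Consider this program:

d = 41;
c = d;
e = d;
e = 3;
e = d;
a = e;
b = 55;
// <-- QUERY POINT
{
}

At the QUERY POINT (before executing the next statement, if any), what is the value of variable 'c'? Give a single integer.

Step 1: declare d=41 at depth 0
Step 2: declare c=(read d)=41 at depth 0
Step 3: declare e=(read d)=41 at depth 0
Step 4: declare e=3 at depth 0
Step 5: declare e=(read d)=41 at depth 0
Step 6: declare a=(read e)=41 at depth 0
Step 7: declare b=55 at depth 0
Visible at query point: a=41 b=55 c=41 d=41 e=41

Answer: 41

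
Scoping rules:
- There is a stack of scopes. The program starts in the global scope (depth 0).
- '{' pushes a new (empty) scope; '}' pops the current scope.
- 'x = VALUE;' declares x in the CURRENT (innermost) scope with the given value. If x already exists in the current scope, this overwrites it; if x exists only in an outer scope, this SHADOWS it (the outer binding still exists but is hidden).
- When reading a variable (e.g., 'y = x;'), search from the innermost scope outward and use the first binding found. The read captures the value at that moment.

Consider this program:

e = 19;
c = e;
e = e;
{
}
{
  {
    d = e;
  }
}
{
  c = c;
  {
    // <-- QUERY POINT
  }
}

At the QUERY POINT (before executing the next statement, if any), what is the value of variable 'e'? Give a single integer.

Answer: 19

Derivation:
Step 1: declare e=19 at depth 0
Step 2: declare c=(read e)=19 at depth 0
Step 3: declare e=(read e)=19 at depth 0
Step 4: enter scope (depth=1)
Step 5: exit scope (depth=0)
Step 6: enter scope (depth=1)
Step 7: enter scope (depth=2)
Step 8: declare d=(read e)=19 at depth 2
Step 9: exit scope (depth=1)
Step 10: exit scope (depth=0)
Step 11: enter scope (depth=1)
Step 12: declare c=(read c)=19 at depth 1
Step 13: enter scope (depth=2)
Visible at query point: c=19 e=19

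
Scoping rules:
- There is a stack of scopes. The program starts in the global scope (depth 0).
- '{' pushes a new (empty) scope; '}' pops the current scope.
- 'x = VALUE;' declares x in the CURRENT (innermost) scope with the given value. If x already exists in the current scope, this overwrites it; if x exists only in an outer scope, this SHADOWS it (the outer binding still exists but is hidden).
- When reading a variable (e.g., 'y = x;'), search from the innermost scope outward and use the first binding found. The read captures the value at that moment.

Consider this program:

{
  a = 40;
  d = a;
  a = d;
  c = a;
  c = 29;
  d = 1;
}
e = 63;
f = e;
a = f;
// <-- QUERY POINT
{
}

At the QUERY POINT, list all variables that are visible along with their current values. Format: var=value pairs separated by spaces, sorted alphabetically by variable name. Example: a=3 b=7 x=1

Step 1: enter scope (depth=1)
Step 2: declare a=40 at depth 1
Step 3: declare d=(read a)=40 at depth 1
Step 4: declare a=(read d)=40 at depth 1
Step 5: declare c=(read a)=40 at depth 1
Step 6: declare c=29 at depth 1
Step 7: declare d=1 at depth 1
Step 8: exit scope (depth=0)
Step 9: declare e=63 at depth 0
Step 10: declare f=(read e)=63 at depth 0
Step 11: declare a=(read f)=63 at depth 0
Visible at query point: a=63 e=63 f=63

Answer: a=63 e=63 f=63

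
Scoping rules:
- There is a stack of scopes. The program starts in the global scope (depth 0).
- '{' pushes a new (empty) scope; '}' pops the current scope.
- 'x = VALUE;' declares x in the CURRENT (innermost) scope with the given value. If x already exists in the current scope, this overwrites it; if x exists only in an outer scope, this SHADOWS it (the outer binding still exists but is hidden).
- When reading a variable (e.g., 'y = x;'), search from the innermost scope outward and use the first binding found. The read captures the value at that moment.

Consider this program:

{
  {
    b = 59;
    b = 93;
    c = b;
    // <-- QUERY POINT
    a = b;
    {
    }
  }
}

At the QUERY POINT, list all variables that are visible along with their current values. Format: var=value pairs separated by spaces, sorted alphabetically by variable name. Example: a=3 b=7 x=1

Step 1: enter scope (depth=1)
Step 2: enter scope (depth=2)
Step 3: declare b=59 at depth 2
Step 4: declare b=93 at depth 2
Step 5: declare c=(read b)=93 at depth 2
Visible at query point: b=93 c=93

Answer: b=93 c=93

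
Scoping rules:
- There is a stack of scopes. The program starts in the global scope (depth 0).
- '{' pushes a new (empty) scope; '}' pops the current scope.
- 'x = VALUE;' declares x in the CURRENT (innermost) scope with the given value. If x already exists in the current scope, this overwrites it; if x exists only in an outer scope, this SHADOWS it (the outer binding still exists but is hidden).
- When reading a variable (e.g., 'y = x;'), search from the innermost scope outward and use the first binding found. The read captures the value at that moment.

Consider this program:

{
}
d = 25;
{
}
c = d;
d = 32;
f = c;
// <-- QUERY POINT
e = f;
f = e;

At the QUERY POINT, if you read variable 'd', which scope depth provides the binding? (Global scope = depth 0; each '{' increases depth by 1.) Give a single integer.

Answer: 0

Derivation:
Step 1: enter scope (depth=1)
Step 2: exit scope (depth=0)
Step 3: declare d=25 at depth 0
Step 4: enter scope (depth=1)
Step 5: exit scope (depth=0)
Step 6: declare c=(read d)=25 at depth 0
Step 7: declare d=32 at depth 0
Step 8: declare f=(read c)=25 at depth 0
Visible at query point: c=25 d=32 f=25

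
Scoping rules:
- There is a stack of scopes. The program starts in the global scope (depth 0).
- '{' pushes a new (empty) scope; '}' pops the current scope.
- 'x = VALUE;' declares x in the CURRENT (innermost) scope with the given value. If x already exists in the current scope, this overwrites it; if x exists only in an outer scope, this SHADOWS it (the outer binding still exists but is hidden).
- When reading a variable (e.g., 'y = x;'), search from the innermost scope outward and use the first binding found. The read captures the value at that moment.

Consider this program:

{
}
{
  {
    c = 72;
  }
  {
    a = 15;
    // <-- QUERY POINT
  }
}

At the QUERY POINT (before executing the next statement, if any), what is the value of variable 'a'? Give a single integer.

Step 1: enter scope (depth=1)
Step 2: exit scope (depth=0)
Step 3: enter scope (depth=1)
Step 4: enter scope (depth=2)
Step 5: declare c=72 at depth 2
Step 6: exit scope (depth=1)
Step 7: enter scope (depth=2)
Step 8: declare a=15 at depth 2
Visible at query point: a=15

Answer: 15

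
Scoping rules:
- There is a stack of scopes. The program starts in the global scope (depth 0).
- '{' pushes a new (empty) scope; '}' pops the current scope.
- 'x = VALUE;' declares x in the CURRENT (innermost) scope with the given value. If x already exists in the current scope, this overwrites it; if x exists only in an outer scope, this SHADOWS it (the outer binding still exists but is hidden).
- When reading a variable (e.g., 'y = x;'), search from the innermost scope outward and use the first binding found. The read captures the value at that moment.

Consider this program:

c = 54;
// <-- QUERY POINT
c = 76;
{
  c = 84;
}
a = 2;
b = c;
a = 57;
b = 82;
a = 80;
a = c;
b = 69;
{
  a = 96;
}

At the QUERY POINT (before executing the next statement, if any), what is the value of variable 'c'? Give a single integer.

Answer: 54

Derivation:
Step 1: declare c=54 at depth 0
Visible at query point: c=54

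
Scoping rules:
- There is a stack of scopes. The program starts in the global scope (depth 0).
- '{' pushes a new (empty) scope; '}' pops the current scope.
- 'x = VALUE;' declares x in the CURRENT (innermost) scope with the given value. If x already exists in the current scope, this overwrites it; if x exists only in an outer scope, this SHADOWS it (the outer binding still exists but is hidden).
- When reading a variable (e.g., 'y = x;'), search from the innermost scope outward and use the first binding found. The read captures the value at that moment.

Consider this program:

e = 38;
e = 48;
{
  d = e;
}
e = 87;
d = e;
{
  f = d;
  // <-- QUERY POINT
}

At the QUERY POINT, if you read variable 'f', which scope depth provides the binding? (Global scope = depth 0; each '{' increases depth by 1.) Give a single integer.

Step 1: declare e=38 at depth 0
Step 2: declare e=48 at depth 0
Step 3: enter scope (depth=1)
Step 4: declare d=(read e)=48 at depth 1
Step 5: exit scope (depth=0)
Step 6: declare e=87 at depth 0
Step 7: declare d=(read e)=87 at depth 0
Step 8: enter scope (depth=1)
Step 9: declare f=(read d)=87 at depth 1
Visible at query point: d=87 e=87 f=87

Answer: 1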